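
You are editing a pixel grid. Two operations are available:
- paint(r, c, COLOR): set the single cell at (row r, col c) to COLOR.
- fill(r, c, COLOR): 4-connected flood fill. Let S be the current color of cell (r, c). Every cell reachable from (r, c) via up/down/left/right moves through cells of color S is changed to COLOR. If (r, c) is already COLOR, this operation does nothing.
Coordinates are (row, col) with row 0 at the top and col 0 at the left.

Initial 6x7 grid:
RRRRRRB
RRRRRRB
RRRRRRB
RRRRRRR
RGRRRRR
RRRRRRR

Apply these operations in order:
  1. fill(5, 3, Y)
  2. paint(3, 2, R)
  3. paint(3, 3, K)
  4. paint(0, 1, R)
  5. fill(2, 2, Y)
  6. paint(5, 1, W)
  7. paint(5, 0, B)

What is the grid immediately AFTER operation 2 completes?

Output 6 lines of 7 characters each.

After op 1 fill(5,3,Y) [38 cells changed]:
YYYYYYB
YYYYYYB
YYYYYYB
YYYYYYY
YGYYYYY
YYYYYYY
After op 2 paint(3,2,R):
YYYYYYB
YYYYYYB
YYYYYYB
YYRYYYY
YGYYYYY
YYYYYYY

Answer: YYYYYYB
YYYYYYB
YYYYYYB
YYRYYYY
YGYYYYY
YYYYYYY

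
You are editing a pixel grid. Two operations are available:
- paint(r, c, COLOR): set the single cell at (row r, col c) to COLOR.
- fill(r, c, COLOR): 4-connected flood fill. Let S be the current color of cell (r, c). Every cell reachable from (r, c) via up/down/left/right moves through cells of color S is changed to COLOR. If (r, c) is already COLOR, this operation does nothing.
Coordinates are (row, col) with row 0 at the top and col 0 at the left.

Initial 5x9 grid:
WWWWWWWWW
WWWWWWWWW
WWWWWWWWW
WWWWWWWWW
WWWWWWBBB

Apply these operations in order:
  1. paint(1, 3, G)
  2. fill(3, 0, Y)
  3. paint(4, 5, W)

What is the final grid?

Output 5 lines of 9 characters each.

After op 1 paint(1,3,G):
WWWWWWWWW
WWWGWWWWW
WWWWWWWWW
WWWWWWWWW
WWWWWWBBB
After op 2 fill(3,0,Y) [41 cells changed]:
YYYYYYYYY
YYYGYYYYY
YYYYYYYYY
YYYYYYYYY
YYYYYYBBB
After op 3 paint(4,5,W):
YYYYYYYYY
YYYGYYYYY
YYYYYYYYY
YYYYYYYYY
YYYYYWBBB

Answer: YYYYYYYYY
YYYGYYYYY
YYYYYYYYY
YYYYYYYYY
YYYYYWBBB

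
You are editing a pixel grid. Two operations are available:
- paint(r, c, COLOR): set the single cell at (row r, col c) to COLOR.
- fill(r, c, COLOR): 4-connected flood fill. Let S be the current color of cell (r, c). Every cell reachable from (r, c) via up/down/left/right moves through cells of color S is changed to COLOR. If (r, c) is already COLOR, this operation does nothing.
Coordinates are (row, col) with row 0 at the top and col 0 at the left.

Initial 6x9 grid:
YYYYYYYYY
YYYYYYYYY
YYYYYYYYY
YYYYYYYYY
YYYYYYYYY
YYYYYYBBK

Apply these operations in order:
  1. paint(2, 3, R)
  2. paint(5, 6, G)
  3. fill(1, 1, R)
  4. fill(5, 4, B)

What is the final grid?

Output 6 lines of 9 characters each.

Answer: BBBBBBBBB
BBBBBBBBB
BBBBBBBBB
BBBBBBBBB
BBBBBBBBB
BBBBBBGBK

Derivation:
After op 1 paint(2,3,R):
YYYYYYYYY
YYYYYYYYY
YYYRYYYYY
YYYYYYYYY
YYYYYYYYY
YYYYYYBBK
After op 2 paint(5,6,G):
YYYYYYYYY
YYYYYYYYY
YYYRYYYYY
YYYYYYYYY
YYYYYYYYY
YYYYYYGBK
After op 3 fill(1,1,R) [50 cells changed]:
RRRRRRRRR
RRRRRRRRR
RRRRRRRRR
RRRRRRRRR
RRRRRRRRR
RRRRRRGBK
After op 4 fill(5,4,B) [51 cells changed]:
BBBBBBBBB
BBBBBBBBB
BBBBBBBBB
BBBBBBBBB
BBBBBBBBB
BBBBBBGBK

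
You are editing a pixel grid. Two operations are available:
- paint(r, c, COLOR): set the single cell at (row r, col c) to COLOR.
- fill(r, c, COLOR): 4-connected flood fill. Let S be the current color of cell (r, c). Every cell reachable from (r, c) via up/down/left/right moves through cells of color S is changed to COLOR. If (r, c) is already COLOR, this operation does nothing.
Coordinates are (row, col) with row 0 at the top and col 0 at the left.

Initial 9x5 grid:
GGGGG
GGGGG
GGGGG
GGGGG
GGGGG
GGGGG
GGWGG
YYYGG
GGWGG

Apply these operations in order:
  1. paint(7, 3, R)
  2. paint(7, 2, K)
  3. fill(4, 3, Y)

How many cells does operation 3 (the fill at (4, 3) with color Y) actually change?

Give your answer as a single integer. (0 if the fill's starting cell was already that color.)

Answer: 37

Derivation:
After op 1 paint(7,3,R):
GGGGG
GGGGG
GGGGG
GGGGG
GGGGG
GGGGG
GGWGG
YYYRG
GGWGG
After op 2 paint(7,2,K):
GGGGG
GGGGG
GGGGG
GGGGG
GGGGG
GGGGG
GGWGG
YYKRG
GGWGG
After op 3 fill(4,3,Y) [37 cells changed]:
YYYYY
YYYYY
YYYYY
YYYYY
YYYYY
YYYYY
YYWYY
YYKRY
GGWYY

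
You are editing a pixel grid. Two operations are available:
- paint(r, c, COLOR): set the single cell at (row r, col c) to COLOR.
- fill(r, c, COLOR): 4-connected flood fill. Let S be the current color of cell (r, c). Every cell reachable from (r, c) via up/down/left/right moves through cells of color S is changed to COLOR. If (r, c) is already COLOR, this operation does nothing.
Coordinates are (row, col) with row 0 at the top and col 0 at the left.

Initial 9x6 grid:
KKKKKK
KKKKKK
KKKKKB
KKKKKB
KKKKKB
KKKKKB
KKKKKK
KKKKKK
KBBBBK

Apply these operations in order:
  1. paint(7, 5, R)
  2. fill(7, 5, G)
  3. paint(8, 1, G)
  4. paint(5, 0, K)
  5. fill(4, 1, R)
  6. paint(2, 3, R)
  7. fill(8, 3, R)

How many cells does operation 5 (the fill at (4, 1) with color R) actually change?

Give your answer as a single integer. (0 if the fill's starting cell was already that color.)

Answer: 44

Derivation:
After op 1 paint(7,5,R):
KKKKKK
KKKKKK
KKKKKB
KKKKKB
KKKKKB
KKKKKB
KKKKKK
KKKKKR
KBBBBK
After op 2 fill(7,5,G) [1 cells changed]:
KKKKKK
KKKKKK
KKKKKB
KKKKKB
KKKKKB
KKKKKB
KKKKKK
KKKKKG
KBBBBK
After op 3 paint(8,1,G):
KKKKKK
KKKKKK
KKKKKB
KKKKKB
KKKKKB
KKKKKB
KKKKKK
KKKKKG
KGBBBK
After op 4 paint(5,0,K):
KKKKKK
KKKKKK
KKKKKB
KKKKKB
KKKKKB
KKKKKB
KKKKKK
KKKKKG
KGBBBK
After op 5 fill(4,1,R) [44 cells changed]:
RRRRRR
RRRRRR
RRRRRB
RRRRRB
RRRRRB
RRRRRB
RRRRRR
RRRRRG
RGBBBK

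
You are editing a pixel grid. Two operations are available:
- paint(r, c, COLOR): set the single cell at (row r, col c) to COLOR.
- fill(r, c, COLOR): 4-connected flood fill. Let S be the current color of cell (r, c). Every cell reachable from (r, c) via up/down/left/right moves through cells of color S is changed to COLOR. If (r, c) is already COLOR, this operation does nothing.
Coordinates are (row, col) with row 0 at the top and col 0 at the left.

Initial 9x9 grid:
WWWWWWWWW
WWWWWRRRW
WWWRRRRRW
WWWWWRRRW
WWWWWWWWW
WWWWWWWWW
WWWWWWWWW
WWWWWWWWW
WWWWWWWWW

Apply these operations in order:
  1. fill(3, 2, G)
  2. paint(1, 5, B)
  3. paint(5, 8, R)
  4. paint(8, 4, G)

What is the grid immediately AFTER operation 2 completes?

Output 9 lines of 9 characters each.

Answer: GGGGGGGGG
GGGGGBRRG
GGGRRRRRG
GGGGGRRRG
GGGGGGGGG
GGGGGGGGG
GGGGGGGGG
GGGGGGGGG
GGGGGGGGG

Derivation:
After op 1 fill(3,2,G) [70 cells changed]:
GGGGGGGGG
GGGGGRRRG
GGGRRRRRG
GGGGGRRRG
GGGGGGGGG
GGGGGGGGG
GGGGGGGGG
GGGGGGGGG
GGGGGGGGG
After op 2 paint(1,5,B):
GGGGGGGGG
GGGGGBRRG
GGGRRRRRG
GGGGGRRRG
GGGGGGGGG
GGGGGGGGG
GGGGGGGGG
GGGGGGGGG
GGGGGGGGG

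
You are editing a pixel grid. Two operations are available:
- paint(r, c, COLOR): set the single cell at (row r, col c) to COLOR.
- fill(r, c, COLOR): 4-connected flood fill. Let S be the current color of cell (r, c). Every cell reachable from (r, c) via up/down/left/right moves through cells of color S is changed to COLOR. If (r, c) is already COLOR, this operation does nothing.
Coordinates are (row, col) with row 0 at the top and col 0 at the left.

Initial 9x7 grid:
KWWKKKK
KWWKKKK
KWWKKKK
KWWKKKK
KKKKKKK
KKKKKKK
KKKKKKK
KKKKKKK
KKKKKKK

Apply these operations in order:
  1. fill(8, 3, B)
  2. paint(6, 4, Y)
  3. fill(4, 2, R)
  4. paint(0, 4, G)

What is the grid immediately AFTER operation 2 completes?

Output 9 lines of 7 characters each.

Answer: BWWBBBB
BWWBBBB
BWWBBBB
BWWBBBB
BBBBBBB
BBBBBBB
BBBBYBB
BBBBBBB
BBBBBBB

Derivation:
After op 1 fill(8,3,B) [55 cells changed]:
BWWBBBB
BWWBBBB
BWWBBBB
BWWBBBB
BBBBBBB
BBBBBBB
BBBBBBB
BBBBBBB
BBBBBBB
After op 2 paint(6,4,Y):
BWWBBBB
BWWBBBB
BWWBBBB
BWWBBBB
BBBBBBB
BBBBBBB
BBBBYBB
BBBBBBB
BBBBBBB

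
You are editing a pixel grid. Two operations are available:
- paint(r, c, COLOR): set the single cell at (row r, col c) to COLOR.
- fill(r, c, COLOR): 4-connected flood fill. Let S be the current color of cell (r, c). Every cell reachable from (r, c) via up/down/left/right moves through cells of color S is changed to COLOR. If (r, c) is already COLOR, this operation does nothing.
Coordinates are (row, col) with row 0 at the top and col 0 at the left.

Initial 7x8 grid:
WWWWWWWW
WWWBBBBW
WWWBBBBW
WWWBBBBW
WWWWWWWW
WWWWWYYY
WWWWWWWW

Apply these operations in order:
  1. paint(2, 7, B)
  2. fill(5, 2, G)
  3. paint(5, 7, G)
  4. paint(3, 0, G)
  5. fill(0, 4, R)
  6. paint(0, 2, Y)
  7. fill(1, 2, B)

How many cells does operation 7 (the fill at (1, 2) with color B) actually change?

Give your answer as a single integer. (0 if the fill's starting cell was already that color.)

Answer: 34

Derivation:
After op 1 paint(2,7,B):
WWWWWWWW
WWWBBBBW
WWWBBBBB
WWWBBBBW
WWWWWWWW
WWWWWYYY
WWWWWWWW
After op 2 fill(5,2,G) [40 cells changed]:
GGGGGGGG
GGGBBBBG
GGGBBBBB
GGGBBBBG
GGGGGGGG
GGGGGYYY
GGGGGGGG
After op 3 paint(5,7,G):
GGGGGGGG
GGGBBBBG
GGGBBBBB
GGGBBBBG
GGGGGGGG
GGGGGYYG
GGGGGGGG
After op 4 paint(3,0,G):
GGGGGGGG
GGGBBBBG
GGGBBBBB
GGGBBBBG
GGGGGGGG
GGGGGYYG
GGGGGGGG
After op 5 fill(0,4,R) [41 cells changed]:
RRRRRRRR
RRRBBBBR
RRRBBBBB
RRRBBBBR
RRRRRRRR
RRRRRYYR
RRRRRRRR
After op 6 paint(0,2,Y):
RRYRRRRR
RRRBBBBR
RRRBBBBB
RRRBBBBR
RRRRRRRR
RRRRRYYR
RRRRRRRR
After op 7 fill(1,2,B) [34 cells changed]:
BBYRRRRR
BBBBBBBR
BBBBBBBB
BBBBBBBB
BBBBBBBB
BBBBBYYB
BBBBBBBB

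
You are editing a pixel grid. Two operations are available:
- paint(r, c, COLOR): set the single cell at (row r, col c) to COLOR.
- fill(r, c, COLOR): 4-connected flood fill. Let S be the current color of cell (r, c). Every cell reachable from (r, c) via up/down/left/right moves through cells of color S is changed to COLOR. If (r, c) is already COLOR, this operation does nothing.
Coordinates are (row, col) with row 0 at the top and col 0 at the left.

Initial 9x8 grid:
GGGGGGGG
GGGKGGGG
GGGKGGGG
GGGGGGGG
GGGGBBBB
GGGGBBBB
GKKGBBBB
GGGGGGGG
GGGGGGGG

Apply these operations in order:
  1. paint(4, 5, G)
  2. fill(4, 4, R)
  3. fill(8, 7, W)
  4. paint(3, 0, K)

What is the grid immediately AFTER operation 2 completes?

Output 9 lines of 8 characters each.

Answer: GGGGGGGG
GGGKGGGG
GGGKGGGG
GGGGGGGG
GGGGRGRR
GGGGRRRR
GKKGRRRR
GGGGGGGG
GGGGGGGG

Derivation:
After op 1 paint(4,5,G):
GGGGGGGG
GGGKGGGG
GGGKGGGG
GGGGGGGG
GGGGBGBB
GGGGBBBB
GKKGBBBB
GGGGGGGG
GGGGGGGG
After op 2 fill(4,4,R) [11 cells changed]:
GGGGGGGG
GGGKGGGG
GGGKGGGG
GGGGGGGG
GGGGRGRR
GGGGRRRR
GKKGRRRR
GGGGGGGG
GGGGGGGG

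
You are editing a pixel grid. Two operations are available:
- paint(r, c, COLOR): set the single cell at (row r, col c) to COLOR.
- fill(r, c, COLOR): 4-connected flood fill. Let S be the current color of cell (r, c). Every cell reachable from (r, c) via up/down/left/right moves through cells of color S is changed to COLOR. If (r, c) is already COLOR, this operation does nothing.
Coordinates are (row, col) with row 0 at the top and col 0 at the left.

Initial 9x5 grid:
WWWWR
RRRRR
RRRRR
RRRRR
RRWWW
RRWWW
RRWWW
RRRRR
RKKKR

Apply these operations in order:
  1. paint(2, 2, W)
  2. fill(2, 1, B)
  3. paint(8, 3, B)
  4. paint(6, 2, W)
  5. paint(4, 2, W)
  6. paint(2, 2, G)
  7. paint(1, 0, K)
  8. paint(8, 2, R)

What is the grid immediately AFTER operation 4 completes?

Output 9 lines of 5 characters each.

After op 1 paint(2,2,W):
WWWWR
RRRRR
RRWRR
RRRRR
RRWWW
RRWWW
RRWWW
RRRRR
RKKKR
After op 2 fill(2,1,B) [28 cells changed]:
WWWWB
BBBBB
BBWBB
BBBBB
BBWWW
BBWWW
BBWWW
BBBBB
BKKKB
After op 3 paint(8,3,B):
WWWWB
BBBBB
BBWBB
BBBBB
BBWWW
BBWWW
BBWWW
BBBBB
BKKBB
After op 4 paint(6,2,W):
WWWWB
BBBBB
BBWBB
BBBBB
BBWWW
BBWWW
BBWWW
BBBBB
BKKBB

Answer: WWWWB
BBBBB
BBWBB
BBBBB
BBWWW
BBWWW
BBWWW
BBBBB
BKKBB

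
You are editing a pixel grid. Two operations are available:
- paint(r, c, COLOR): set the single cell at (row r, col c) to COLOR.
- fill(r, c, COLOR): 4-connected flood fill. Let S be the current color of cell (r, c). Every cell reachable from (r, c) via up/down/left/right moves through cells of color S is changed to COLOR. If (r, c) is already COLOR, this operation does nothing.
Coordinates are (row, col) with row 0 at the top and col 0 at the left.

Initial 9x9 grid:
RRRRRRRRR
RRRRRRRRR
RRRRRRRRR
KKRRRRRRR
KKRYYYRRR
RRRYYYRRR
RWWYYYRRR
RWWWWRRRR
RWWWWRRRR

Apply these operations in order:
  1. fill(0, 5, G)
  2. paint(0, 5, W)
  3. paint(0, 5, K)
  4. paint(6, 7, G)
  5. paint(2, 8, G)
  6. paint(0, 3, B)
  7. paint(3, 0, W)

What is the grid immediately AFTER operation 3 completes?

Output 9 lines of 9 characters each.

After op 1 fill(0,5,G) [58 cells changed]:
GGGGGGGGG
GGGGGGGGG
GGGGGGGGG
KKGGGGGGG
KKGYYYGGG
GGGYYYGGG
GWWYYYGGG
GWWWWGGGG
GWWWWGGGG
After op 2 paint(0,5,W):
GGGGGWGGG
GGGGGGGGG
GGGGGGGGG
KKGGGGGGG
KKGYYYGGG
GGGYYYGGG
GWWYYYGGG
GWWWWGGGG
GWWWWGGGG
After op 3 paint(0,5,K):
GGGGGKGGG
GGGGGGGGG
GGGGGGGGG
KKGGGGGGG
KKGYYYGGG
GGGYYYGGG
GWWYYYGGG
GWWWWGGGG
GWWWWGGGG

Answer: GGGGGKGGG
GGGGGGGGG
GGGGGGGGG
KKGGGGGGG
KKGYYYGGG
GGGYYYGGG
GWWYYYGGG
GWWWWGGGG
GWWWWGGGG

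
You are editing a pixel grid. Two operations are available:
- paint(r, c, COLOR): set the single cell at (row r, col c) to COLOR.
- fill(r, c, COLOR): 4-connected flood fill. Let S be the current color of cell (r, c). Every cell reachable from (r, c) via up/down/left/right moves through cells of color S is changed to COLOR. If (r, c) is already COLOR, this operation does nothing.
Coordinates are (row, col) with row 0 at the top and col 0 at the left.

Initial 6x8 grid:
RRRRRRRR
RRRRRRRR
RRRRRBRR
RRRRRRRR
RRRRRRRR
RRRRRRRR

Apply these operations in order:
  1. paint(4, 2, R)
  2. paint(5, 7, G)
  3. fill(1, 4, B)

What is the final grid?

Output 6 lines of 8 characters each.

Answer: BBBBBBBB
BBBBBBBB
BBBBBBBB
BBBBBBBB
BBBBBBBB
BBBBBBBG

Derivation:
After op 1 paint(4,2,R):
RRRRRRRR
RRRRRRRR
RRRRRBRR
RRRRRRRR
RRRRRRRR
RRRRRRRR
After op 2 paint(5,7,G):
RRRRRRRR
RRRRRRRR
RRRRRBRR
RRRRRRRR
RRRRRRRR
RRRRRRRG
After op 3 fill(1,4,B) [46 cells changed]:
BBBBBBBB
BBBBBBBB
BBBBBBBB
BBBBBBBB
BBBBBBBB
BBBBBBBG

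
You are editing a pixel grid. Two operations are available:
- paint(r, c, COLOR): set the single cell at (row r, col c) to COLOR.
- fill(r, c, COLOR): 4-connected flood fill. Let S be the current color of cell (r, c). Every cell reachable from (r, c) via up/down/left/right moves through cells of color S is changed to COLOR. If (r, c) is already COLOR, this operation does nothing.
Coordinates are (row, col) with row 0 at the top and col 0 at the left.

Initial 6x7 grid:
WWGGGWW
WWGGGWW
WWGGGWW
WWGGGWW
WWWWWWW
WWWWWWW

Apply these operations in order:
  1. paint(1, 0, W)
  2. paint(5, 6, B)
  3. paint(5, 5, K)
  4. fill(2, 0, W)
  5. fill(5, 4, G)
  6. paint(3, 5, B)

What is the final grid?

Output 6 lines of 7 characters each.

Answer: GGGGGGG
GGGGGGG
GGGGGGG
GGGGGBG
GGGGGGG
GGGGGKB

Derivation:
After op 1 paint(1,0,W):
WWGGGWW
WWGGGWW
WWGGGWW
WWGGGWW
WWWWWWW
WWWWWWW
After op 2 paint(5,6,B):
WWGGGWW
WWGGGWW
WWGGGWW
WWGGGWW
WWWWWWW
WWWWWWB
After op 3 paint(5,5,K):
WWGGGWW
WWGGGWW
WWGGGWW
WWGGGWW
WWWWWWW
WWWWWKB
After op 4 fill(2,0,W) [0 cells changed]:
WWGGGWW
WWGGGWW
WWGGGWW
WWGGGWW
WWWWWWW
WWWWWKB
After op 5 fill(5,4,G) [28 cells changed]:
GGGGGGG
GGGGGGG
GGGGGGG
GGGGGGG
GGGGGGG
GGGGGKB
After op 6 paint(3,5,B):
GGGGGGG
GGGGGGG
GGGGGGG
GGGGGBG
GGGGGGG
GGGGGKB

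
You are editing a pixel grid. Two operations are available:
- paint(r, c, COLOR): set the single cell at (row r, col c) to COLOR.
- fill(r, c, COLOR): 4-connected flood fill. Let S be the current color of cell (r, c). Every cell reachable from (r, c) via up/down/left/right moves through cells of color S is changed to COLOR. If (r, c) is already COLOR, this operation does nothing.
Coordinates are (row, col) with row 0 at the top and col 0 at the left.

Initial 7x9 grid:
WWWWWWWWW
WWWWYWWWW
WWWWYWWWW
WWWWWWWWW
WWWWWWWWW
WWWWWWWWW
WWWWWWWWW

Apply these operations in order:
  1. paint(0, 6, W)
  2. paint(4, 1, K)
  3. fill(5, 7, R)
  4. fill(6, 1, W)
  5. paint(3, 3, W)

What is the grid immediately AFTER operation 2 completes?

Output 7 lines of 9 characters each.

Answer: WWWWWWWWW
WWWWYWWWW
WWWWYWWWW
WWWWWWWWW
WKWWWWWWW
WWWWWWWWW
WWWWWWWWW

Derivation:
After op 1 paint(0,6,W):
WWWWWWWWW
WWWWYWWWW
WWWWYWWWW
WWWWWWWWW
WWWWWWWWW
WWWWWWWWW
WWWWWWWWW
After op 2 paint(4,1,K):
WWWWWWWWW
WWWWYWWWW
WWWWYWWWW
WWWWWWWWW
WKWWWWWWW
WWWWWWWWW
WWWWWWWWW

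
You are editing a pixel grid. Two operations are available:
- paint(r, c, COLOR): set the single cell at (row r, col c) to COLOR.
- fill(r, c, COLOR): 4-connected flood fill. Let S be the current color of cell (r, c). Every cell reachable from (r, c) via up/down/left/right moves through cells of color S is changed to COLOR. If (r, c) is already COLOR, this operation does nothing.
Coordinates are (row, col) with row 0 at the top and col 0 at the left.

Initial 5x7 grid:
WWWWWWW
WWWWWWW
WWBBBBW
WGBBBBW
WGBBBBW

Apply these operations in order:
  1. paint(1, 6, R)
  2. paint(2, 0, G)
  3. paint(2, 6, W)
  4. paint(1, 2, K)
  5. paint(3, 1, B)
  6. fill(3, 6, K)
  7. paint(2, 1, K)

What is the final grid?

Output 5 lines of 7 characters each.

Answer: WWWWWWW
WWKWWWR
GKBBBBK
WBBBBBK
WGBBBBK

Derivation:
After op 1 paint(1,6,R):
WWWWWWW
WWWWWWR
WWBBBBW
WGBBBBW
WGBBBBW
After op 2 paint(2,0,G):
WWWWWWW
WWWWWWR
GWBBBBW
WGBBBBW
WGBBBBW
After op 3 paint(2,6,W):
WWWWWWW
WWWWWWR
GWBBBBW
WGBBBBW
WGBBBBW
After op 4 paint(1,2,K):
WWWWWWW
WWKWWWR
GWBBBBW
WGBBBBW
WGBBBBW
After op 5 paint(3,1,B):
WWWWWWW
WWKWWWR
GWBBBBW
WBBBBBW
WGBBBBW
After op 6 fill(3,6,K) [3 cells changed]:
WWWWWWW
WWKWWWR
GWBBBBK
WBBBBBK
WGBBBBK
After op 7 paint(2,1,K):
WWWWWWW
WWKWWWR
GKBBBBK
WBBBBBK
WGBBBBK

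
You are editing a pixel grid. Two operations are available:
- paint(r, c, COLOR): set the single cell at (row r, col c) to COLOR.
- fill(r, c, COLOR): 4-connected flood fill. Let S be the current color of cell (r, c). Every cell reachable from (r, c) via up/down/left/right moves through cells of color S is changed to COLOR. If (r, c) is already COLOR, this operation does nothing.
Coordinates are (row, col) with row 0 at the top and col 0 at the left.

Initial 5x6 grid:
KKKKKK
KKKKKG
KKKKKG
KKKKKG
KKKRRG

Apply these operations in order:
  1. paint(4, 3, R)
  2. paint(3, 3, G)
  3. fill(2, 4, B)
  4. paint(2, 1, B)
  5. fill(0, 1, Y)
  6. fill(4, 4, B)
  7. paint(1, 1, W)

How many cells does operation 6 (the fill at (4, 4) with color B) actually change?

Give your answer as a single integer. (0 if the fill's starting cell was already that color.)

Answer: 2

Derivation:
After op 1 paint(4,3,R):
KKKKKK
KKKKKG
KKKKKG
KKKKKG
KKKRRG
After op 2 paint(3,3,G):
KKKKKK
KKKKKG
KKKKKG
KKKGKG
KKKRRG
After op 3 fill(2,4,B) [23 cells changed]:
BBBBBB
BBBBBG
BBBBBG
BBBGBG
BBBRRG
After op 4 paint(2,1,B):
BBBBBB
BBBBBG
BBBBBG
BBBGBG
BBBRRG
After op 5 fill(0,1,Y) [23 cells changed]:
YYYYYY
YYYYYG
YYYYYG
YYYGYG
YYYRRG
After op 6 fill(4,4,B) [2 cells changed]:
YYYYYY
YYYYYG
YYYYYG
YYYGYG
YYYBBG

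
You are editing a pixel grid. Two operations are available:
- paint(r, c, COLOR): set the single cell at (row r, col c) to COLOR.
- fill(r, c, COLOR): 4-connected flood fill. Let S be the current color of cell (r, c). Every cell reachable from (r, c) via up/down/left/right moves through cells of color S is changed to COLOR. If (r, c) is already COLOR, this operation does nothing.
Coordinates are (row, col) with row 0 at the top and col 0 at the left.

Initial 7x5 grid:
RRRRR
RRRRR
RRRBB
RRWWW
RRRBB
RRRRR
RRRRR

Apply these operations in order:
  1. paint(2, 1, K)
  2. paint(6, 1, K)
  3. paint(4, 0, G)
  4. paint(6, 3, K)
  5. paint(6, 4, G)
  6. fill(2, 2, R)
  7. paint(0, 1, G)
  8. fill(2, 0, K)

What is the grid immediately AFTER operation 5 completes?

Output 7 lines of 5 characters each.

After op 1 paint(2,1,K):
RRRRR
RRRRR
RKRBB
RRWWW
RRRBB
RRRRR
RRRRR
After op 2 paint(6,1,K):
RRRRR
RRRRR
RKRBB
RRWWW
RRRBB
RRRRR
RKRRR
After op 3 paint(4,0,G):
RRRRR
RRRRR
RKRBB
RRWWW
GRRBB
RRRRR
RKRRR
After op 4 paint(6,3,K):
RRRRR
RRRRR
RKRBB
RRWWW
GRRBB
RRRRR
RKRKR
After op 5 paint(6,4,G):
RRRRR
RRRRR
RKRBB
RRWWW
GRRBB
RRRRR
RKRKG

Answer: RRRRR
RRRRR
RKRBB
RRWWW
GRRBB
RRRRR
RKRKG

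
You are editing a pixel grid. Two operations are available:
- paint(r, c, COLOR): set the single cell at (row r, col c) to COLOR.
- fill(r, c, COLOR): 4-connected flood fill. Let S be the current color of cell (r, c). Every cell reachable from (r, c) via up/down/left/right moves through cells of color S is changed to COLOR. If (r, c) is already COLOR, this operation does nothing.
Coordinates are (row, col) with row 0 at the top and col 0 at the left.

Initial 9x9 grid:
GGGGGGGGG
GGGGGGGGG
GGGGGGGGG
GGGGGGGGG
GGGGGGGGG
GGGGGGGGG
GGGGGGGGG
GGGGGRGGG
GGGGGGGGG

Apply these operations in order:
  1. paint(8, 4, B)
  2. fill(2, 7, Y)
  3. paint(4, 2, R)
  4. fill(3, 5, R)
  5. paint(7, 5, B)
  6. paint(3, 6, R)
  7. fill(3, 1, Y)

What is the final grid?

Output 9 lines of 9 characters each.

After op 1 paint(8,4,B):
GGGGGGGGG
GGGGGGGGG
GGGGGGGGG
GGGGGGGGG
GGGGGGGGG
GGGGGGGGG
GGGGGGGGG
GGGGGRGGG
GGGGBGGGG
After op 2 fill(2,7,Y) [79 cells changed]:
YYYYYYYYY
YYYYYYYYY
YYYYYYYYY
YYYYYYYYY
YYYYYYYYY
YYYYYYYYY
YYYYYYYYY
YYYYYRYYY
YYYYBYYYY
After op 3 paint(4,2,R):
YYYYYYYYY
YYYYYYYYY
YYYYYYYYY
YYYYYYYYY
YYRYYYYYY
YYYYYYYYY
YYYYYYYYY
YYYYYRYYY
YYYYBYYYY
After op 4 fill(3,5,R) [78 cells changed]:
RRRRRRRRR
RRRRRRRRR
RRRRRRRRR
RRRRRRRRR
RRRRRRRRR
RRRRRRRRR
RRRRRRRRR
RRRRRRRRR
RRRRBRRRR
After op 5 paint(7,5,B):
RRRRRRRRR
RRRRRRRRR
RRRRRRRRR
RRRRRRRRR
RRRRRRRRR
RRRRRRRRR
RRRRRRRRR
RRRRRBRRR
RRRRBRRRR
After op 6 paint(3,6,R):
RRRRRRRRR
RRRRRRRRR
RRRRRRRRR
RRRRRRRRR
RRRRRRRRR
RRRRRRRRR
RRRRRRRRR
RRRRRBRRR
RRRRBRRRR
After op 7 fill(3,1,Y) [79 cells changed]:
YYYYYYYYY
YYYYYYYYY
YYYYYYYYY
YYYYYYYYY
YYYYYYYYY
YYYYYYYYY
YYYYYYYYY
YYYYYBYYY
YYYYBYYYY

Answer: YYYYYYYYY
YYYYYYYYY
YYYYYYYYY
YYYYYYYYY
YYYYYYYYY
YYYYYYYYY
YYYYYYYYY
YYYYYBYYY
YYYYBYYYY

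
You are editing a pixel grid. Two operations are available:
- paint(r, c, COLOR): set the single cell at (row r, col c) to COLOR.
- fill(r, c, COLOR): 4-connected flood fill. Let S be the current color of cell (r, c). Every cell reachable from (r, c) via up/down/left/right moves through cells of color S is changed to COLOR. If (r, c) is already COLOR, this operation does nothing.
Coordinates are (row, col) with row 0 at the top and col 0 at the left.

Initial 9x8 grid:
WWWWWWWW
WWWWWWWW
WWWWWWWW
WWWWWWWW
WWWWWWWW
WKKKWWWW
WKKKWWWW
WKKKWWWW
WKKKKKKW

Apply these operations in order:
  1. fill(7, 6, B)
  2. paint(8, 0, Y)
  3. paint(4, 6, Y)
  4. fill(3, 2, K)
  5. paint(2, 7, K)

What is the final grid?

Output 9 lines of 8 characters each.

Answer: KKKKKKKK
KKKKKKKK
KKKKKKKK
KKKKKKKK
KKKKKKYK
KKKKKKKK
KKKKKKKK
KKKKKKKK
YKKKKKKK

Derivation:
After op 1 fill(7,6,B) [57 cells changed]:
BBBBBBBB
BBBBBBBB
BBBBBBBB
BBBBBBBB
BBBBBBBB
BKKKBBBB
BKKKBBBB
BKKKBBBB
BKKKKKKB
After op 2 paint(8,0,Y):
BBBBBBBB
BBBBBBBB
BBBBBBBB
BBBBBBBB
BBBBBBBB
BKKKBBBB
BKKKBBBB
BKKKBBBB
YKKKKKKB
After op 3 paint(4,6,Y):
BBBBBBBB
BBBBBBBB
BBBBBBBB
BBBBBBBB
BBBBBBYB
BKKKBBBB
BKKKBBBB
BKKKBBBB
YKKKKKKB
After op 4 fill(3,2,K) [55 cells changed]:
KKKKKKKK
KKKKKKKK
KKKKKKKK
KKKKKKKK
KKKKKKYK
KKKKKKKK
KKKKKKKK
KKKKKKKK
YKKKKKKK
After op 5 paint(2,7,K):
KKKKKKKK
KKKKKKKK
KKKKKKKK
KKKKKKKK
KKKKKKYK
KKKKKKKK
KKKKKKKK
KKKKKKKK
YKKKKKKK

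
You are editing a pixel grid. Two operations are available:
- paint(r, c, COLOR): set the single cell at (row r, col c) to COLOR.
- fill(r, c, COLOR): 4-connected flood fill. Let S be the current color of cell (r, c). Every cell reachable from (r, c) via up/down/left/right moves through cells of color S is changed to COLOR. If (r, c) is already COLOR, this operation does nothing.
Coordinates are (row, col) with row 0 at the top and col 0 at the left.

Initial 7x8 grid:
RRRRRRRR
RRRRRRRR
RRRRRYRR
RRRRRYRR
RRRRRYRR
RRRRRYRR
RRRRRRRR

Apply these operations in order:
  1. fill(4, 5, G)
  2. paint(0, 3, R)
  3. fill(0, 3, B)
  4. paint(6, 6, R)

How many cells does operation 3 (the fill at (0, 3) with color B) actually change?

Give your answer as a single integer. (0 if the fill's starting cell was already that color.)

After op 1 fill(4,5,G) [4 cells changed]:
RRRRRRRR
RRRRRRRR
RRRRRGRR
RRRRRGRR
RRRRRGRR
RRRRRGRR
RRRRRRRR
After op 2 paint(0,3,R):
RRRRRRRR
RRRRRRRR
RRRRRGRR
RRRRRGRR
RRRRRGRR
RRRRRGRR
RRRRRRRR
After op 3 fill(0,3,B) [52 cells changed]:
BBBBBBBB
BBBBBBBB
BBBBBGBB
BBBBBGBB
BBBBBGBB
BBBBBGBB
BBBBBBBB

Answer: 52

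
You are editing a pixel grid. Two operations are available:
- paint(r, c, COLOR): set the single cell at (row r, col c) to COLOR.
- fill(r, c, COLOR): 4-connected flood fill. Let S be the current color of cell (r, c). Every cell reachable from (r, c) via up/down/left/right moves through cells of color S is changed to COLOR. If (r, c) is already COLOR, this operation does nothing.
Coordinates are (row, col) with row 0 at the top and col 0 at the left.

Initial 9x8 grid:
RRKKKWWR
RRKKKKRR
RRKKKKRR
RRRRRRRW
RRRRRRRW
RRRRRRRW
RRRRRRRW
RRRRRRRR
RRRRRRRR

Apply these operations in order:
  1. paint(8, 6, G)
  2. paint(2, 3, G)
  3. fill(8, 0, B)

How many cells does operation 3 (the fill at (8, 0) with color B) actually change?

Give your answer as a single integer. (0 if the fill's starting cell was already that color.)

Answer: 54

Derivation:
After op 1 paint(8,6,G):
RRKKKWWR
RRKKKKRR
RRKKKKRR
RRRRRRRW
RRRRRRRW
RRRRRRRW
RRRRRRRW
RRRRRRRR
RRRRRRGR
After op 2 paint(2,3,G):
RRKKKWWR
RRKKKKRR
RRKGKKRR
RRRRRRRW
RRRRRRRW
RRRRRRRW
RRRRRRRW
RRRRRRRR
RRRRRRGR
After op 3 fill(8,0,B) [54 cells changed]:
BBKKKWWB
BBKKKKBB
BBKGKKBB
BBBBBBBW
BBBBBBBW
BBBBBBBW
BBBBBBBW
BBBBBBBB
BBBBBBGB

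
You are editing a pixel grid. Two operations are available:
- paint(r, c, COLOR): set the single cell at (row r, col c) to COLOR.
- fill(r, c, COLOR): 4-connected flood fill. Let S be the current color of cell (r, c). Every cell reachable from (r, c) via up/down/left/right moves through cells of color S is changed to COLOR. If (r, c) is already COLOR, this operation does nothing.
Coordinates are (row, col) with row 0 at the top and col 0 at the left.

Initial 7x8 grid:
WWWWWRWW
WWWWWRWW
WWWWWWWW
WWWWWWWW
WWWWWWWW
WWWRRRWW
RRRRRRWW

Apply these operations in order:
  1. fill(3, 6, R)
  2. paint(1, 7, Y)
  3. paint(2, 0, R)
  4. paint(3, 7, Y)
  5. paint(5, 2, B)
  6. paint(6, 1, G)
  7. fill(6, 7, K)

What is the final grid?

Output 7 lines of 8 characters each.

Answer: KKKKKKKK
KKKKKKKY
KKKKKKKK
KKKKKKKY
KKKKKKKK
KKBKKKKK
KGKKKKKK

Derivation:
After op 1 fill(3,6,R) [45 cells changed]:
RRRRRRRR
RRRRRRRR
RRRRRRRR
RRRRRRRR
RRRRRRRR
RRRRRRRR
RRRRRRRR
After op 2 paint(1,7,Y):
RRRRRRRR
RRRRRRRY
RRRRRRRR
RRRRRRRR
RRRRRRRR
RRRRRRRR
RRRRRRRR
After op 3 paint(2,0,R):
RRRRRRRR
RRRRRRRY
RRRRRRRR
RRRRRRRR
RRRRRRRR
RRRRRRRR
RRRRRRRR
After op 4 paint(3,7,Y):
RRRRRRRR
RRRRRRRY
RRRRRRRR
RRRRRRRY
RRRRRRRR
RRRRRRRR
RRRRRRRR
After op 5 paint(5,2,B):
RRRRRRRR
RRRRRRRY
RRRRRRRR
RRRRRRRY
RRRRRRRR
RRBRRRRR
RRRRRRRR
After op 6 paint(6,1,G):
RRRRRRRR
RRRRRRRY
RRRRRRRR
RRRRRRRY
RRRRRRRR
RRBRRRRR
RGRRRRRR
After op 7 fill(6,7,K) [52 cells changed]:
KKKKKKKK
KKKKKKKY
KKKKKKKK
KKKKKKKY
KKKKKKKK
KKBKKKKK
KGKKKKKK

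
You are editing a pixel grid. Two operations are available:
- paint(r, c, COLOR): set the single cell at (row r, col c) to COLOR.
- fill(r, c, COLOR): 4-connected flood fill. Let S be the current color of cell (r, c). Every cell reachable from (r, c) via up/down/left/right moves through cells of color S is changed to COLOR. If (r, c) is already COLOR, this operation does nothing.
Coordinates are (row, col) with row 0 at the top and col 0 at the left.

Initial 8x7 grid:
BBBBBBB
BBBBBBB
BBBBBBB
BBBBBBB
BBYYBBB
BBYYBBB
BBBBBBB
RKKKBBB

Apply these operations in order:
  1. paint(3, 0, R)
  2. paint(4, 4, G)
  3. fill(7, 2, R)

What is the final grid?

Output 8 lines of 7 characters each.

After op 1 paint(3,0,R):
BBBBBBB
BBBBBBB
BBBBBBB
RBBBBBB
BBYYBBB
BBYYBBB
BBBBBBB
RKKKBBB
After op 2 paint(4,4,G):
BBBBBBB
BBBBBBB
BBBBBBB
RBBBBBB
BBYYGBB
BBYYBBB
BBBBBBB
RKKKBBB
After op 3 fill(7,2,R) [3 cells changed]:
BBBBBBB
BBBBBBB
BBBBBBB
RBBBBBB
BBYYGBB
BBYYBBB
BBBBBBB
RRRRBBB

Answer: BBBBBBB
BBBBBBB
BBBBBBB
RBBBBBB
BBYYGBB
BBYYBBB
BBBBBBB
RRRRBBB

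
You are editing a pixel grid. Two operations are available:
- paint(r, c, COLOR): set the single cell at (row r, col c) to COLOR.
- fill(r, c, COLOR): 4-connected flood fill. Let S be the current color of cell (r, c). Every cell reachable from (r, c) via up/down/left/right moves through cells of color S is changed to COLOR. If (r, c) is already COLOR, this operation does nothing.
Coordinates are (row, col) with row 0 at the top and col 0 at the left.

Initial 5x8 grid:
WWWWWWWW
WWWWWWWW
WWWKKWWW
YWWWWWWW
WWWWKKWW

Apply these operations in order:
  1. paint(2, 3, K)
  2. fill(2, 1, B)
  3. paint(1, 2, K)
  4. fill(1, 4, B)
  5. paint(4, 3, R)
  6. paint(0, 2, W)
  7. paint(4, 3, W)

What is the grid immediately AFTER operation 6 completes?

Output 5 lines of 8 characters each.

After op 1 paint(2,3,K):
WWWWWWWW
WWWWWWWW
WWWKKWWW
YWWWWWWW
WWWWKKWW
After op 2 fill(2,1,B) [35 cells changed]:
BBBBBBBB
BBBBBBBB
BBBKKBBB
YBBBBBBB
BBBBKKBB
After op 3 paint(1,2,K):
BBBBBBBB
BBKBBBBB
BBBKKBBB
YBBBBBBB
BBBBKKBB
After op 4 fill(1,4,B) [0 cells changed]:
BBBBBBBB
BBKBBBBB
BBBKKBBB
YBBBBBBB
BBBBKKBB
After op 5 paint(4,3,R):
BBBBBBBB
BBKBBBBB
BBBKKBBB
YBBBBBBB
BBBRKKBB
After op 6 paint(0,2,W):
BBWBBBBB
BBKBBBBB
BBBKKBBB
YBBBBBBB
BBBRKKBB

Answer: BBWBBBBB
BBKBBBBB
BBBKKBBB
YBBBBBBB
BBBRKKBB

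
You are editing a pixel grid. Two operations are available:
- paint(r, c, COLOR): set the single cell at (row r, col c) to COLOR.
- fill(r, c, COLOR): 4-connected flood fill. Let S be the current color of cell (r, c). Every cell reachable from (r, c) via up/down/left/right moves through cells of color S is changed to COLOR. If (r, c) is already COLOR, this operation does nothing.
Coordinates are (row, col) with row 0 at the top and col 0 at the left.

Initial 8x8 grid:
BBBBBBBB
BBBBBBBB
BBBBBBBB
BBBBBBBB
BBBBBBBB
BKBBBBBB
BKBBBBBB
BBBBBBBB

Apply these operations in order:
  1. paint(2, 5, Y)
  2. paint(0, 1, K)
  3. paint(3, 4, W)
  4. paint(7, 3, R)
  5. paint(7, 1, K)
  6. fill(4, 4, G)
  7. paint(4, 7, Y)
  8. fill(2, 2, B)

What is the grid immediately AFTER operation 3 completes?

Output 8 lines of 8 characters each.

Answer: BKBBBBBB
BBBBBBBB
BBBBBYBB
BBBBWBBB
BBBBBBBB
BKBBBBBB
BKBBBBBB
BBBBBBBB

Derivation:
After op 1 paint(2,5,Y):
BBBBBBBB
BBBBBBBB
BBBBBYBB
BBBBBBBB
BBBBBBBB
BKBBBBBB
BKBBBBBB
BBBBBBBB
After op 2 paint(0,1,K):
BKBBBBBB
BBBBBBBB
BBBBBYBB
BBBBBBBB
BBBBBBBB
BKBBBBBB
BKBBBBBB
BBBBBBBB
After op 3 paint(3,4,W):
BKBBBBBB
BBBBBBBB
BBBBBYBB
BBBBWBBB
BBBBBBBB
BKBBBBBB
BKBBBBBB
BBBBBBBB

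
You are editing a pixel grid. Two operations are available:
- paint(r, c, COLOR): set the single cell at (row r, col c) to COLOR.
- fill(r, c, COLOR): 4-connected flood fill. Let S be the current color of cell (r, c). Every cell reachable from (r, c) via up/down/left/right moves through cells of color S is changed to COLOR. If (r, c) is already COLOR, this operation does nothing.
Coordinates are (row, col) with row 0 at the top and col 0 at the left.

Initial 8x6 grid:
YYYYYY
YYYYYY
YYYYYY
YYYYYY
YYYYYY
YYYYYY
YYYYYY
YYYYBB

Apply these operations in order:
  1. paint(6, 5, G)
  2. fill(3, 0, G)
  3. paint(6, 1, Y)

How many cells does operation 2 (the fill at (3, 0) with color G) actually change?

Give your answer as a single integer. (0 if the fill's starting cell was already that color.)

After op 1 paint(6,5,G):
YYYYYY
YYYYYY
YYYYYY
YYYYYY
YYYYYY
YYYYYY
YYYYYG
YYYYBB
After op 2 fill(3,0,G) [45 cells changed]:
GGGGGG
GGGGGG
GGGGGG
GGGGGG
GGGGGG
GGGGGG
GGGGGG
GGGGBB

Answer: 45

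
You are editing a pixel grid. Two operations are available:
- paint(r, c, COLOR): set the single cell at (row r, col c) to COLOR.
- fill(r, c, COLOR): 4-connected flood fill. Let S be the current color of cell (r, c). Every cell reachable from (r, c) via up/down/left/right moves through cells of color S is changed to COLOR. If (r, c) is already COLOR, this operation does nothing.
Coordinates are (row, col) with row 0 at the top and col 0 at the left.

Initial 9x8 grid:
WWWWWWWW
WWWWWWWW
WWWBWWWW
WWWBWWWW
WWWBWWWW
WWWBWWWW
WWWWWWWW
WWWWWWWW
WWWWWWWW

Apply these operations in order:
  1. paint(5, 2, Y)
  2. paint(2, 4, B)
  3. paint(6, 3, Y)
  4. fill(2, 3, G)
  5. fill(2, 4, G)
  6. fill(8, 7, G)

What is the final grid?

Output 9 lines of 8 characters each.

After op 1 paint(5,2,Y):
WWWWWWWW
WWWWWWWW
WWWBWWWW
WWWBWWWW
WWWBWWWW
WWYBWWWW
WWWWWWWW
WWWWWWWW
WWWWWWWW
After op 2 paint(2,4,B):
WWWWWWWW
WWWWWWWW
WWWBBWWW
WWWBWWWW
WWWBWWWW
WWYBWWWW
WWWWWWWW
WWWWWWWW
WWWWWWWW
After op 3 paint(6,3,Y):
WWWWWWWW
WWWWWWWW
WWWBBWWW
WWWBWWWW
WWWBWWWW
WWYBWWWW
WWWYWWWW
WWWWWWWW
WWWWWWWW
After op 4 fill(2,3,G) [5 cells changed]:
WWWWWWWW
WWWWWWWW
WWWGGWWW
WWWGWWWW
WWWGWWWW
WWYGWWWW
WWWYWWWW
WWWWWWWW
WWWWWWWW
After op 5 fill(2,4,G) [0 cells changed]:
WWWWWWWW
WWWWWWWW
WWWGGWWW
WWWGWWWW
WWWGWWWW
WWYGWWWW
WWWYWWWW
WWWWWWWW
WWWWWWWW
After op 6 fill(8,7,G) [65 cells changed]:
GGGGGGGG
GGGGGGGG
GGGGGGGG
GGGGGGGG
GGGGGGGG
GGYGGGGG
GGGYGGGG
GGGGGGGG
GGGGGGGG

Answer: GGGGGGGG
GGGGGGGG
GGGGGGGG
GGGGGGGG
GGGGGGGG
GGYGGGGG
GGGYGGGG
GGGGGGGG
GGGGGGGG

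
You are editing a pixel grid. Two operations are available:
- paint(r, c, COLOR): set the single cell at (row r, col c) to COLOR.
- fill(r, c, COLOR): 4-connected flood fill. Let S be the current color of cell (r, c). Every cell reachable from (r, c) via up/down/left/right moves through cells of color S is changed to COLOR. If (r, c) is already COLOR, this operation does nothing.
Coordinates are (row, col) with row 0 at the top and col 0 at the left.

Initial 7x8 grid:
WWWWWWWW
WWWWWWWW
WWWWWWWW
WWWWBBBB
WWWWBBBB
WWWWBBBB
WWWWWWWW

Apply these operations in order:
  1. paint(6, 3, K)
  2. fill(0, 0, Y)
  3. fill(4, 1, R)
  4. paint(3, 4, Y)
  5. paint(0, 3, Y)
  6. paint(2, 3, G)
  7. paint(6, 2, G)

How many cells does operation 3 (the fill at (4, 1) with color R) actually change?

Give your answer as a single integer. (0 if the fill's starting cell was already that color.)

Answer: 39

Derivation:
After op 1 paint(6,3,K):
WWWWWWWW
WWWWWWWW
WWWWWWWW
WWWWBBBB
WWWWBBBB
WWWWBBBB
WWWKWWWW
After op 2 fill(0,0,Y) [39 cells changed]:
YYYYYYYY
YYYYYYYY
YYYYYYYY
YYYYBBBB
YYYYBBBB
YYYYBBBB
YYYKWWWW
After op 3 fill(4,1,R) [39 cells changed]:
RRRRRRRR
RRRRRRRR
RRRRRRRR
RRRRBBBB
RRRRBBBB
RRRRBBBB
RRRKWWWW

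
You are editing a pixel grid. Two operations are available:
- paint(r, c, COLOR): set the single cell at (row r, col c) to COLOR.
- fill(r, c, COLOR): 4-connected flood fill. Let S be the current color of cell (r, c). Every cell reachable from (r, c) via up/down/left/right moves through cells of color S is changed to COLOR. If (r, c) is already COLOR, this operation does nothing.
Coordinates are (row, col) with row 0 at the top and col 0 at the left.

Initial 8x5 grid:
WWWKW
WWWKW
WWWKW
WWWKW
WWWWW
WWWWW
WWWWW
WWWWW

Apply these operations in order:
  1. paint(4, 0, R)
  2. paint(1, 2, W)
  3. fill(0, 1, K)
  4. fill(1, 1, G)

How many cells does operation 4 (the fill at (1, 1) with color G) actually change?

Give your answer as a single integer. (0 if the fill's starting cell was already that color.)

After op 1 paint(4,0,R):
WWWKW
WWWKW
WWWKW
WWWKW
RWWWW
WWWWW
WWWWW
WWWWW
After op 2 paint(1,2,W):
WWWKW
WWWKW
WWWKW
WWWKW
RWWWW
WWWWW
WWWWW
WWWWW
After op 3 fill(0,1,K) [35 cells changed]:
KKKKK
KKKKK
KKKKK
KKKKK
RKKKK
KKKKK
KKKKK
KKKKK
After op 4 fill(1,1,G) [39 cells changed]:
GGGGG
GGGGG
GGGGG
GGGGG
RGGGG
GGGGG
GGGGG
GGGGG

Answer: 39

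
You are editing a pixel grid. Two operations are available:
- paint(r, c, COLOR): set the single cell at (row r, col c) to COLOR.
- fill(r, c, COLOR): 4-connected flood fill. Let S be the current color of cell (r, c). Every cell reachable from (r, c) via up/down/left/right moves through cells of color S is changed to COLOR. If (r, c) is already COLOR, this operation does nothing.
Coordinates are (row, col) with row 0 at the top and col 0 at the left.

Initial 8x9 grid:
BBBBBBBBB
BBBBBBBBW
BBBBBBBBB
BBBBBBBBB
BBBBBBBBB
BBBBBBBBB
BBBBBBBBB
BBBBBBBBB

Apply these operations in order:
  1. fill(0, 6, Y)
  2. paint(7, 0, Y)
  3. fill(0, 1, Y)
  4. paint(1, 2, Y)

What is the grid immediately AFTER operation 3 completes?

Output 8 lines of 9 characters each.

Answer: YYYYYYYYY
YYYYYYYYW
YYYYYYYYY
YYYYYYYYY
YYYYYYYYY
YYYYYYYYY
YYYYYYYYY
YYYYYYYYY

Derivation:
After op 1 fill(0,6,Y) [71 cells changed]:
YYYYYYYYY
YYYYYYYYW
YYYYYYYYY
YYYYYYYYY
YYYYYYYYY
YYYYYYYYY
YYYYYYYYY
YYYYYYYYY
After op 2 paint(7,0,Y):
YYYYYYYYY
YYYYYYYYW
YYYYYYYYY
YYYYYYYYY
YYYYYYYYY
YYYYYYYYY
YYYYYYYYY
YYYYYYYYY
After op 3 fill(0,1,Y) [0 cells changed]:
YYYYYYYYY
YYYYYYYYW
YYYYYYYYY
YYYYYYYYY
YYYYYYYYY
YYYYYYYYY
YYYYYYYYY
YYYYYYYYY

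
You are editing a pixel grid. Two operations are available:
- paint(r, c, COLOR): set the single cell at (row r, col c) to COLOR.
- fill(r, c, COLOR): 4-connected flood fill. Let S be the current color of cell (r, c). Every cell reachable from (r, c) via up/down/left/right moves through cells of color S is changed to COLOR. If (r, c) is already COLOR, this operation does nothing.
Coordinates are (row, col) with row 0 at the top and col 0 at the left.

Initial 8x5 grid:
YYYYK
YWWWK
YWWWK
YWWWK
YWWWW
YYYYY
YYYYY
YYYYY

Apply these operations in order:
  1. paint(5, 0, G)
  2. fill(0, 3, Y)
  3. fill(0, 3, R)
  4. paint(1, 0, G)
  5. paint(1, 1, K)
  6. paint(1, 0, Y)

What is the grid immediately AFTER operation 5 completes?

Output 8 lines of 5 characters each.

After op 1 paint(5,0,G):
YYYYK
YWWWK
YWWWK
YWWWK
YWWWW
GYYYY
YYYYY
YYYYY
After op 2 fill(0,3,Y) [0 cells changed]:
YYYYK
YWWWK
YWWWK
YWWWK
YWWWW
GYYYY
YYYYY
YYYYY
After op 3 fill(0,3,R) [8 cells changed]:
RRRRK
RWWWK
RWWWK
RWWWK
RWWWW
GYYYY
YYYYY
YYYYY
After op 4 paint(1,0,G):
RRRRK
GWWWK
RWWWK
RWWWK
RWWWW
GYYYY
YYYYY
YYYYY
After op 5 paint(1,1,K):
RRRRK
GKWWK
RWWWK
RWWWK
RWWWW
GYYYY
YYYYY
YYYYY

Answer: RRRRK
GKWWK
RWWWK
RWWWK
RWWWW
GYYYY
YYYYY
YYYYY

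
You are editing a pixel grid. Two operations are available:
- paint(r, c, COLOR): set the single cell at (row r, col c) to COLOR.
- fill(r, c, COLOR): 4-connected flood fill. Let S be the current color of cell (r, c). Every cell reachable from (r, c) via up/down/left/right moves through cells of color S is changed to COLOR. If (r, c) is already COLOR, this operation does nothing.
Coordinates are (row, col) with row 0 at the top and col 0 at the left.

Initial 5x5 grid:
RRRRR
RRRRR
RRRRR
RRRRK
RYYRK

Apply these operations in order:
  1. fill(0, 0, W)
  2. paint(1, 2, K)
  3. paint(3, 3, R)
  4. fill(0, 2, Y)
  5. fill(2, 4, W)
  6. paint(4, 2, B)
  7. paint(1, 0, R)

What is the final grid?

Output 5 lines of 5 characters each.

After op 1 fill(0,0,W) [21 cells changed]:
WWWWW
WWWWW
WWWWW
WWWWK
WYYWK
After op 2 paint(1,2,K):
WWWWW
WWKWW
WWWWW
WWWWK
WYYWK
After op 3 paint(3,3,R):
WWWWW
WWKWW
WWWWW
WWWRK
WYYWK
After op 4 fill(0,2,Y) [18 cells changed]:
YYYYY
YYKYY
YYYYY
YYYRK
YYYWK
After op 5 fill(2,4,W) [20 cells changed]:
WWWWW
WWKWW
WWWWW
WWWRK
WWWWK
After op 6 paint(4,2,B):
WWWWW
WWKWW
WWWWW
WWWRK
WWBWK
After op 7 paint(1,0,R):
WWWWW
RWKWW
WWWWW
WWWRK
WWBWK

Answer: WWWWW
RWKWW
WWWWW
WWWRK
WWBWK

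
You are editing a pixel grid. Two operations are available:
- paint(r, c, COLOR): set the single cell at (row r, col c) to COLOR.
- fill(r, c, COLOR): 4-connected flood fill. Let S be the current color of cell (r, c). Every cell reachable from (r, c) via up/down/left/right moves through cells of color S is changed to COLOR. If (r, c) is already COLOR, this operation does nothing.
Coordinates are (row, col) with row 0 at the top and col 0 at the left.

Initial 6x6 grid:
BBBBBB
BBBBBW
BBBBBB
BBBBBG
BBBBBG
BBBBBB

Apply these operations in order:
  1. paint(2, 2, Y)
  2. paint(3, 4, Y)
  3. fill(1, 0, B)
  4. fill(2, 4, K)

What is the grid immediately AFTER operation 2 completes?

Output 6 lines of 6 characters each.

After op 1 paint(2,2,Y):
BBBBBB
BBBBBW
BBYBBB
BBBBBG
BBBBBG
BBBBBB
After op 2 paint(3,4,Y):
BBBBBB
BBBBBW
BBYBBB
BBBBYG
BBBBBG
BBBBBB

Answer: BBBBBB
BBBBBW
BBYBBB
BBBBYG
BBBBBG
BBBBBB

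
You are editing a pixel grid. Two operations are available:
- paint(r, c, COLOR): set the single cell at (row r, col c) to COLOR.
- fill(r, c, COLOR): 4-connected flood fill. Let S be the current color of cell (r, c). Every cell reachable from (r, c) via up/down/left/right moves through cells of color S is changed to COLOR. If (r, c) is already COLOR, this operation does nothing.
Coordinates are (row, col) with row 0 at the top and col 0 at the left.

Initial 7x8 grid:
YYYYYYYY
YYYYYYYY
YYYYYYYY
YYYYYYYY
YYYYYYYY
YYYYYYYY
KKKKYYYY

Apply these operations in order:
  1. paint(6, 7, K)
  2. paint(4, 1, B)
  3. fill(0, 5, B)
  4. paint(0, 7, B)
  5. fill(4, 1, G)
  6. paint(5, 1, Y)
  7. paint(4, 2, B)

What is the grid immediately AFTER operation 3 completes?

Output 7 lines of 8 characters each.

After op 1 paint(6,7,K):
YYYYYYYY
YYYYYYYY
YYYYYYYY
YYYYYYYY
YYYYYYYY
YYYYYYYY
KKKKYYYK
After op 2 paint(4,1,B):
YYYYYYYY
YYYYYYYY
YYYYYYYY
YYYYYYYY
YBYYYYYY
YYYYYYYY
KKKKYYYK
After op 3 fill(0,5,B) [50 cells changed]:
BBBBBBBB
BBBBBBBB
BBBBBBBB
BBBBBBBB
BBBBBBBB
BBBBBBBB
KKKKBBBK

Answer: BBBBBBBB
BBBBBBBB
BBBBBBBB
BBBBBBBB
BBBBBBBB
BBBBBBBB
KKKKBBBK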